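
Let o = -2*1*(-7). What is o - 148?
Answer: -134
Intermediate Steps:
o = 14 (o = -2*(-7) = 14)
o - 148 = 14 - 148 = -134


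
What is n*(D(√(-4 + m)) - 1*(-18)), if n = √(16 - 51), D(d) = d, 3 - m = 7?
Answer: -2*√70 + 18*I*√35 ≈ -16.733 + 106.49*I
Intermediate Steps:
m = -4 (m = 3 - 1*7 = 3 - 7 = -4)
n = I*√35 (n = √(-35) = I*√35 ≈ 5.9161*I)
n*(D(√(-4 + m)) - 1*(-18)) = (I*√35)*(√(-4 - 4) - 1*(-18)) = (I*√35)*(√(-8) + 18) = (I*√35)*(2*I*√2 + 18) = (I*√35)*(18 + 2*I*√2) = I*√35*(18 + 2*I*√2)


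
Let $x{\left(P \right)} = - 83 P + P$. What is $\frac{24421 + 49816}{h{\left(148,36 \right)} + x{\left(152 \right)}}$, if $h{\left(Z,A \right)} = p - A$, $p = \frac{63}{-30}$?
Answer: $- \frac{742370}{125021} \approx -5.938$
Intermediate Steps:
$x{\left(P \right)} = - 82 P$
$p = - \frac{21}{10}$ ($p = 63 \left(- \frac{1}{30}\right) = - \frac{21}{10} \approx -2.1$)
$h{\left(Z,A \right)} = - \frac{21}{10} - A$
$\frac{24421 + 49816}{h{\left(148,36 \right)} + x{\left(152 \right)}} = \frac{24421 + 49816}{\left(- \frac{21}{10} - 36\right) - 12464} = \frac{74237}{\left(- \frac{21}{10} - 36\right) - 12464} = \frac{74237}{- \frac{381}{10} - 12464} = \frac{74237}{- \frac{125021}{10}} = 74237 \left(- \frac{10}{125021}\right) = - \frac{742370}{125021}$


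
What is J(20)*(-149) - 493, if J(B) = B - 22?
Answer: -195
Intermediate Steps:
J(B) = -22 + B
J(20)*(-149) - 493 = (-22 + 20)*(-149) - 493 = -2*(-149) - 493 = 298 - 493 = -195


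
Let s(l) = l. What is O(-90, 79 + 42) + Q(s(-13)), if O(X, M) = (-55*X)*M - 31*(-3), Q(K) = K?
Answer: 599030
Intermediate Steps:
O(X, M) = 93 - 55*M*X (O(X, M) = -55*M*X + 93 = 93 - 55*M*X)
O(-90, 79 + 42) + Q(s(-13)) = (93 - 55*(79 + 42)*(-90)) - 13 = (93 - 55*121*(-90)) - 13 = (93 + 598950) - 13 = 599043 - 13 = 599030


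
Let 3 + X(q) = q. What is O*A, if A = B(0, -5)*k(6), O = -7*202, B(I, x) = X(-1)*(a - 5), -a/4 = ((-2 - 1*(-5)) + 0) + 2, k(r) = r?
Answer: -848400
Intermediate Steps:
a = -20 (a = -4*(((-2 - 1*(-5)) + 0) + 2) = -4*(((-2 + 5) + 0) + 2) = -4*((3 + 0) + 2) = -4*(3 + 2) = -4*5 = -20)
X(q) = -3 + q
B(I, x) = 100 (B(I, x) = (-3 - 1)*(-20 - 5) = -4*(-25) = 100)
O = -1414
A = 600 (A = 100*6 = 600)
O*A = -1414*600 = -848400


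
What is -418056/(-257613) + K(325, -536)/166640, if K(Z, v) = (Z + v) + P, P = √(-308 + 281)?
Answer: 23203498499/14309543440 + 3*I*√3/166640 ≈ 1.6215 + 3.1182e-5*I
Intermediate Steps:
P = 3*I*√3 (P = √(-27) = 3*I*√3 ≈ 5.1962*I)
K(Z, v) = Z + v + 3*I*√3 (K(Z, v) = (Z + v) + 3*I*√3 = Z + v + 3*I*√3)
-418056/(-257613) + K(325, -536)/166640 = -418056/(-257613) + (325 - 536 + 3*I*√3)/166640 = -418056*(-1/257613) + (-211 + 3*I*√3)*(1/166640) = 139352/85871 + (-211/166640 + 3*I*√3/166640) = 23203498499/14309543440 + 3*I*√3/166640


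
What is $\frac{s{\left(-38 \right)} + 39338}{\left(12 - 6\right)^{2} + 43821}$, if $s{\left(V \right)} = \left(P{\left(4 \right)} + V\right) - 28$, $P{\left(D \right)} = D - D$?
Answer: $\frac{39272}{43857} \approx 0.89546$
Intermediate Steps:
$P{\left(D \right)} = 0$
$s{\left(V \right)} = -28 + V$ ($s{\left(V \right)} = \left(0 + V\right) - 28 = V - 28 = -28 + V$)
$\frac{s{\left(-38 \right)} + 39338}{\left(12 - 6\right)^{2} + 43821} = \frac{\left(-28 - 38\right) + 39338}{\left(12 - 6\right)^{2} + 43821} = \frac{-66 + 39338}{6^{2} + 43821} = \frac{39272}{36 + 43821} = \frac{39272}{43857}$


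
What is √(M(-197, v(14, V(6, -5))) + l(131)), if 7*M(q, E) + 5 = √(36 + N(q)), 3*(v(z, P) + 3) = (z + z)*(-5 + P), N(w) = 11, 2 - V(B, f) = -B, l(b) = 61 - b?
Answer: √(-3465 + 7*√47)/7 ≈ 8.3507*I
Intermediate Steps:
V(B, f) = 2 + B (V(B, f) = 2 - (-1)*B = 2 + B)
v(z, P) = -3 + 2*z*(-5 + P)/3 (v(z, P) = -3 + ((z + z)*(-5 + P))/3 = -3 + ((2*z)*(-5 + P))/3 = -3 + (2*z*(-5 + P))/3 = -3 + 2*z*(-5 + P)/3)
M(q, E) = -5/7 + √47/7 (M(q, E) = -5/7 + √(36 + 11)/7 = -5/7 + √47/7)
√(M(-197, v(14, V(6, -5))) + l(131)) = √((-5/7 + √47/7) + (61 - 1*131)) = √((-5/7 + √47/7) + (61 - 131)) = √((-5/7 + √47/7) - 70) = √(-495/7 + √47/7)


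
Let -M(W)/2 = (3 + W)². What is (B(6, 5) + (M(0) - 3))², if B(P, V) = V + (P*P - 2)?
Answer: 324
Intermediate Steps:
B(P, V) = -2 + V + P² (B(P, V) = V + (P² - 2) = V + (-2 + P²) = -2 + V + P²)
M(W) = -2*(3 + W)²
(B(6, 5) + (M(0) - 3))² = ((-2 + 5 + 6²) + (-2*(3 + 0)² - 3))² = ((-2 + 5 + 36) + (-2*3² - 3))² = (39 + (-2*9 - 3))² = (39 + (-18 - 3))² = (39 - 21)² = 18² = 324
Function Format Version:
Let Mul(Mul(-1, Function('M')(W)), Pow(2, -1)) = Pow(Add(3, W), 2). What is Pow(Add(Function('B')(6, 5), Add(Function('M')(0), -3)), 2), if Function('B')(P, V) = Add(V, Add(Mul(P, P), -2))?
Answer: 324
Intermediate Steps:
Function('B')(P, V) = Add(-2, V, Pow(P, 2)) (Function('B')(P, V) = Add(V, Add(Pow(P, 2), -2)) = Add(V, Add(-2, Pow(P, 2))) = Add(-2, V, Pow(P, 2)))
Function('M')(W) = Mul(-2, Pow(Add(3, W), 2))
Pow(Add(Function('B')(6, 5), Add(Function('M')(0), -3)), 2) = Pow(Add(Add(-2, 5, Pow(6, 2)), Add(Mul(-2, Pow(Add(3, 0), 2)), -3)), 2) = Pow(Add(Add(-2, 5, 36), Add(Mul(-2, Pow(3, 2)), -3)), 2) = Pow(Add(39, Add(Mul(-2, 9), -3)), 2) = Pow(Add(39, Add(-18, -3)), 2) = Pow(Add(39, -21), 2) = Pow(18, 2) = 324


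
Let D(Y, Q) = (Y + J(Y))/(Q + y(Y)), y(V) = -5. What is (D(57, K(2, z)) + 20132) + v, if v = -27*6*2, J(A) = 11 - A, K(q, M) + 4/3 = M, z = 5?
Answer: 79199/4 ≈ 19800.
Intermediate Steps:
K(q, M) = -4/3 + M
v = -324 (v = -162*2 = -324)
D(Y, Q) = 11/(-5 + Q) (D(Y, Q) = (Y + (11 - Y))/(Q - 5) = 11/(-5 + Q))
(D(57, K(2, z)) + 20132) + v = (11/(-5 + (-4/3 + 5)) + 20132) - 324 = (11/(-5 + 11/3) + 20132) - 324 = (11/(-4/3) + 20132) - 324 = (11*(-3/4) + 20132) - 324 = (-33/4 + 20132) - 324 = 80495/4 - 324 = 79199/4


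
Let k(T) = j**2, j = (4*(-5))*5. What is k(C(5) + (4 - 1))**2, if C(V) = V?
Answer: 100000000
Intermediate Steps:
j = -100 (j = -20*5 = -100)
k(T) = 10000 (k(T) = (-100)**2 = 10000)
k(C(5) + (4 - 1))**2 = 10000**2 = 100000000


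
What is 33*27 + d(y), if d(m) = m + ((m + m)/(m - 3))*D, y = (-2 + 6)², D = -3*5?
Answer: 11311/13 ≈ 870.08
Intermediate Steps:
D = -15
y = 16 (y = 4² = 16)
d(m) = m - 30*m/(-3 + m) (d(m) = m + ((m + m)/(m - 3))*(-15) = m + ((2*m)/(-3 + m))*(-15) = m + (2*m/(-3 + m))*(-15) = m - 30*m/(-3 + m))
33*27 + d(y) = 33*27 + 16*(-33 + 16)/(-3 + 16) = 891 + 16*(-17)/13 = 891 + 16*(1/13)*(-17) = 891 - 272/13 = 11311/13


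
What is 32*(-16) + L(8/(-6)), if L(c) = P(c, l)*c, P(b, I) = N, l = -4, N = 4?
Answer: -1552/3 ≈ -517.33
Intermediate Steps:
P(b, I) = 4
L(c) = 4*c
32*(-16) + L(8/(-6)) = 32*(-16) + 4*(8/(-6)) = -512 + 4*(8*(-⅙)) = -512 + 4*(-4/3) = -512 - 16/3 = -1552/3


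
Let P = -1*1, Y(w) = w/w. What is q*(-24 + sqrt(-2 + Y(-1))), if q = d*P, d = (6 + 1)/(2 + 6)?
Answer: 21 - 7*I/8 ≈ 21.0 - 0.875*I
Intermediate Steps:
Y(w) = 1
d = 7/8 ≈ 0.87500
P = -1
q = -7/8 (q = (7/8)*(-1) = -7/8 ≈ -0.87500)
q*(-24 + sqrt(-2 + Y(-1))) = -7*(-24 + sqrt(-2 + 1))/8 = -7*(-24 + sqrt(-1))/8 = -7*(-24 + I)/8 = 21 - 7*I/8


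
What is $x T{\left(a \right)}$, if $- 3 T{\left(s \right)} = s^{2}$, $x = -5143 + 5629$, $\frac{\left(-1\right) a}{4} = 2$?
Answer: $-10368$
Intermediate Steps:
$a = -8$ ($a = \left(-4\right) 2 = -8$)
$x = 486$
$T{\left(s \right)} = - \frac{s^{2}}{3}$
$x T{\left(a \right)} = 486 \left(- \frac{\left(-8\right)^{2}}{3}\right) = 486 \left(\left(- \frac{1}{3}\right) 64\right) = 486 \left(- \frac{64}{3}\right) = -10368$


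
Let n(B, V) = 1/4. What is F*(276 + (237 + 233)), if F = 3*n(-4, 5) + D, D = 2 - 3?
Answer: -373/2 ≈ -186.50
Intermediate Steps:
n(B, V) = 1/4
D = -1
F = -1/4 (F = 3*(1/4) - 1 = 3/4 - 1 = -1/4 ≈ -0.25000)
F*(276 + (237 + 233)) = -(276 + (237 + 233))/4 = -(276 + 470)/4 = -1/4*746 = -373/2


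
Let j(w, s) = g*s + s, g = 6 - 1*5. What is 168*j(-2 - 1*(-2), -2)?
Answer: -672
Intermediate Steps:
g = 1 (g = 6 - 5 = 1)
j(w, s) = 2*s (j(w, s) = 1*s + s = s + s = 2*s)
168*j(-2 - 1*(-2), -2) = 168*(2*(-2)) = 168*(-4) = -672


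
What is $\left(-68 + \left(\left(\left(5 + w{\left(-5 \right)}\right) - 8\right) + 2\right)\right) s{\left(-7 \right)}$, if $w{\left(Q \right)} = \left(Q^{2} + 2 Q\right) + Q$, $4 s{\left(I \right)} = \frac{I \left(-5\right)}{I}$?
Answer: $\frac{295}{4} \approx 73.75$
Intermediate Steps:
$s{\left(I \right)} = - \frac{5}{4}$ ($s{\left(I \right)} = \frac{I \left(-5\right) \frac{1}{I}}{4} = \frac{- 5 I \frac{1}{I}}{4} = \frac{1}{4} \left(-5\right) = - \frac{5}{4}$)
$w{\left(Q \right)} = Q^{2} + 3 Q$
$\left(-68 + \left(\left(\left(5 + w{\left(-5 \right)}\right) - 8\right) + 2\right)\right) s{\left(-7 \right)} = \left(-68 - \left(1 + 5 \left(3 - 5\right)\right)\right) \left(- \frac{5}{4}\right) = \left(-68 + \left(\left(\left(5 - -10\right) - 8\right) + 2\right)\right) \left(- \frac{5}{4}\right) = \left(-68 + \left(\left(\left(5 + 10\right) - 8\right) + 2\right)\right) \left(- \frac{5}{4}\right) = \left(-68 + \left(\left(15 - 8\right) + 2\right)\right) \left(- \frac{5}{4}\right) = \left(-68 + \left(7 + 2\right)\right) \left(- \frac{5}{4}\right) = \left(-68 + 9\right) \left(- \frac{5}{4}\right) = \left(-59\right) \left(- \frac{5}{4}\right) = \frac{295}{4}$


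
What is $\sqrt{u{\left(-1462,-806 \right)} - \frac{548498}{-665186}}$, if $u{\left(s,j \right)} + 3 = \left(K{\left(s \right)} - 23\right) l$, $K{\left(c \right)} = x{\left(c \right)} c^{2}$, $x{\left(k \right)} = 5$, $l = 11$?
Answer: $\frac{\sqrt{13004171879455087093}}{332593} \approx 10842.0$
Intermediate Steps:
$K{\left(c \right)} = 5 c^{2}$
$u{\left(s,j \right)} = -256 + 55 s^{2}$ ($u{\left(s,j \right)} = -3 + \left(5 s^{2} - 23\right) 11 = -3 + \left(-23 + 5 s^{2}\right) 11 = -3 + \left(-253 + 55 s^{2}\right) = -256 + 55 s^{2}$)
$\sqrt{u{\left(-1462,-806 \right)} - \frac{548498}{-665186}} = \sqrt{\left(-256 + 55 \left(-1462\right)^{2}\right) - \frac{548498}{-665186}} = \sqrt{\left(-256 + 55 \cdot 2137444\right) - - \frac{274249}{332593}} = \sqrt{\left(-256 + 117559420\right) + \frac{274249}{332593}} = \sqrt{117559164 + \frac{274249}{332593}} = \sqrt{\frac{39099355306501}{332593}} = \frac{\sqrt{13004171879455087093}}{332593}$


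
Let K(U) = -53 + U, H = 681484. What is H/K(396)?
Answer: 681484/343 ≈ 1986.8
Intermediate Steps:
H/K(396) = 681484/(-53 + 396) = 681484/343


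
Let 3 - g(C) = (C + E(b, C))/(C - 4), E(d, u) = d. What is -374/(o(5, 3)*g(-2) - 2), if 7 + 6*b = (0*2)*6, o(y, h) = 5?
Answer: -13464/373 ≈ -36.096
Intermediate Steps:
b = -7/6 (b = -7/6 + ((0*2)*6)/6 = -7/6 + (0*6)/6 = -7/6 + (⅙)*0 = -7/6 + 0 = -7/6 ≈ -1.1667)
g(C) = 3 - (-7/6 + C)/(-4 + C) (g(C) = 3 - (C - 7/6)/(C - 4) = 3 - (-7/6 + C)/(-4 + C))
-374/(o(5, 3)*g(-2) - 2) = -374/(5*((-65 + 12*(-2))/(6*(-4 - 2))) - 2) = -374/(5*((⅙)*(-65 - 24)/(-6)) - 2) = -374/(5*((⅙)*(-⅙)*(-89)) - 2) = -374/(5*(89/36) - 2) = -374/(445/36 - 2) = -374/373/36 = -374*36/373 = -13464/373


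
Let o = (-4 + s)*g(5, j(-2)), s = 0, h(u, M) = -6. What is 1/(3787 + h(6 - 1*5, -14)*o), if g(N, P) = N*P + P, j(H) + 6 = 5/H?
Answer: 1/2563 ≈ 0.00039017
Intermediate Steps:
j(H) = -6 + 5/H
g(N, P) = P + N*P
o = 204 (o = (-4 + 0)*((-6 + 5/(-2))*(1 + 5)) = -4*(-6 + 5*(-½))*6 = -4*(-6 - 5/2)*6 = -(-34)*6 = -4*(-51) = 204)
1/(3787 + h(6 - 1*5, -14)*o) = 1/(3787 - 6*204) = 1/(3787 - 1224) = 1/2563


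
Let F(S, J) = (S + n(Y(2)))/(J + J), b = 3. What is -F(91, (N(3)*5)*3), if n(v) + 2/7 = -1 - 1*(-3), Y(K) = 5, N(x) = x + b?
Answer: -649/1260 ≈ -0.51508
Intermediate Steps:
N(x) = 3 + x (N(x) = x + 3 = 3 + x)
n(v) = 12/7 (n(v) = -2/7 + (-1 - 1*(-3)) = -2/7 + (-1 + 3) = -2/7 + 2 = 12/7)
F(S, J) = (12/7 + S)/(2*J) (F(S, J) = (S + 12/7)/(J + J) = (12/7 + S)/((2*J)) = (12/7 + S)*(1/(2*J)) = (12/7 + S)/(2*J))
-F(91, (N(3)*5)*3) = -(12 + 7*91)/(14*(((3 + 3)*5)*3)) = -(12 + 637)/(14*((6*5)*3)) = -649/(14*(30*3)) = -649/(14*90) = -1*649/1260 = -649/1260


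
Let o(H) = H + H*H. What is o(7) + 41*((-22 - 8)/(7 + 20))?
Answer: 94/9 ≈ 10.444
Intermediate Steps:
o(H) = H + H²
o(7) + 41*((-22 - 8)/(7 + 20)) = 7*(1 + 7) + 41*((-22 - 8)/(7 + 20)) = 7*8 + 41*(-30/27) = 56 + 41*(-30*1/27) = 56 + 41*(-10/9) = 56 - 410/9 = 94/9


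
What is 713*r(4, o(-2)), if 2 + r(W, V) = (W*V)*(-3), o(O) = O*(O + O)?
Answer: -69874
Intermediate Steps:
o(O) = 2*O² (o(O) = O*(2*O) = 2*O²)
r(W, V) = -2 - 3*V*W (r(W, V) = -2 + (W*V)*(-3) = -2 + (V*W)*(-3) = -2 - 3*V*W)
713*r(4, o(-2)) = 713*(-2 - 3*2*(-2)²*4) = 713*(-2 - 3*2*4*4) = 713*(-2 - 3*8*4) = 713*(-2 - 96) = 713*(-98) = -69874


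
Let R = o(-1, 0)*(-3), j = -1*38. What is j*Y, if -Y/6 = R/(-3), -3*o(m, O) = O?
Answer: 0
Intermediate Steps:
o(m, O) = -O/3
j = -38
R = 0 (R = -⅓*0*(-3) = 0*(-3) = 0)
Y = 0 (Y = -0/(-3) = -0*(-1)/3 = -6*0 = 0)
j*Y = -38*0 = 0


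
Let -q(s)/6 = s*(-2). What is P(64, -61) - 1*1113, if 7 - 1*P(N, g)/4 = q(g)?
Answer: 1843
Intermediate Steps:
q(s) = 12*s (q(s) = -6*s*(-2) = -(-12)*s = 12*s)
P(N, g) = 28 - 48*g
P(64, -61) - 1*1113 = (28 - 48*(-61)) - 1*1113 = (28 + 2928) - 1113 = 2956 - 1113 = 1843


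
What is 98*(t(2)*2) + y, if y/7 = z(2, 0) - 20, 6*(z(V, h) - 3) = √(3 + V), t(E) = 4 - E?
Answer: 273 + 7*√5/6 ≈ 275.61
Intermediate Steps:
z(V, h) = 3 + √(3 + V)/6
y = -119 + 7*√5/6 (y = 7*((3 + √(3 + 2)/6) - 20) = 7*((3 + √5/6) - 20) = 7*(-17 + √5/6) = -119 + 7*√5/6 ≈ -116.39)
98*(t(2)*2) + y = 98*((4 - 1*2)*2) + (-119 + 7*√5/6) = 98*((4 - 2)*2) + (-119 + 7*√5/6) = 98*(2*2) + (-119 + 7*√5/6) = 98*4 + (-119 + 7*√5/6) = 392 + (-119 + 7*√5/6) = 273 + 7*√5/6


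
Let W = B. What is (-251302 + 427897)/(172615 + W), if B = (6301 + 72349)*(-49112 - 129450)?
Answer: -11773/936248579 ≈ -1.2575e-5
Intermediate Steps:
B = -14043901300 (B = 78650*(-178562) = -14043901300)
W = -14043901300
(-251302 + 427897)/(172615 + W) = (-251302 + 427897)/(172615 - 14043901300) = 176595/(-14043728685) = 176595*(-1/14043728685) = -11773/936248579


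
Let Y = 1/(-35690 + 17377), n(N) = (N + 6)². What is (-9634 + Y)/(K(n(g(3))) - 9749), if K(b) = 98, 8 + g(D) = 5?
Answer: 176427443/176738763 ≈ 0.99824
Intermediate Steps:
g(D) = -3 (g(D) = -8 + 5 = -3)
n(N) = (6 + N)²
Y = -1/18313 (Y = 1/(-18313) = -1/18313 ≈ -5.4606e-5)
(-9634 + Y)/(K(n(g(3))) - 9749) = (-9634 - 1/18313)/(98 - 9749) = -176427443/18313/(-9651) = -176427443/18313*(-1/9651) = 176427443/176738763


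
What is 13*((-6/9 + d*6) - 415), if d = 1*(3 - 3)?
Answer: -16211/3 ≈ -5403.7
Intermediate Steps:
d = 0 (d = 1*0 = 0)
13*((-6/9 + d*6) - 415) = 13*((-6/9 + 0*6) - 415) = 13*((-6*⅑ + 0) - 415) = 13*((-⅔ + 0) - 415) = 13*(-⅔ - 415) = 13*(-1247/3) = -16211/3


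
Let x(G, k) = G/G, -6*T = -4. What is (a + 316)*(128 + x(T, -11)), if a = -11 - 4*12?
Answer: 33153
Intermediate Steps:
T = ⅔ (T = -⅙*(-4) = ⅔ ≈ 0.66667)
x(G, k) = 1
a = -59 (a = -11 - 48 = -59)
(a + 316)*(128 + x(T, -11)) = (-59 + 316)*(128 + 1) = 257*129 = 33153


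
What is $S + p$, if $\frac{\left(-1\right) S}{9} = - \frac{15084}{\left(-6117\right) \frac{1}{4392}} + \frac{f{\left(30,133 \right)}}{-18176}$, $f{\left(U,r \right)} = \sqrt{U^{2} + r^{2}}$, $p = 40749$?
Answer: $- \frac{115659573}{2039} + \frac{9 \sqrt{18589}}{18176} \approx -56724.0$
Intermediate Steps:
$S = - \frac{198746784}{2039} + \frac{9 \sqrt{18589}}{18176}$ ($S = - 9 \left(- \frac{15084}{\left(-6117\right) \frac{1}{4392}} + \frac{\sqrt{30^{2} + 133^{2}}}{-18176}\right) = - 9 \left(- \frac{15084}{\left(-6117\right) \frac{1}{4392}} + \sqrt{900 + 17689} \left(- \frac{1}{18176}\right)\right) = - 9 \left(- \frac{15084}{- \frac{2039}{1464}} + \sqrt{18589} \left(- \frac{1}{18176}\right)\right) = - 9 \left(\left(-15084\right) \left(- \frac{1464}{2039}\right) - \frac{\sqrt{18589}}{18176}\right) = - 9 \left(\frac{22082976}{2039} - \frac{\sqrt{18589}}{18176}\right) = - \frac{198746784}{2039} + \frac{9 \sqrt{18589}}{18176} \approx -97473.0$)
$S + p = \left(- \frac{198746784}{2039} + \frac{9 \sqrt{18589}}{18176}\right) + 40749 = - \frac{115659573}{2039} + \frac{9 \sqrt{18589}}{18176}$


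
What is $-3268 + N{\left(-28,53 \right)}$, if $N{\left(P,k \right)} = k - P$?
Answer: $-3187$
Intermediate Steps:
$-3268 + N{\left(-28,53 \right)} = -3268 + \left(53 - -28\right) = -3268 + \left(53 + 28\right) = -3268 + 81 = -3187$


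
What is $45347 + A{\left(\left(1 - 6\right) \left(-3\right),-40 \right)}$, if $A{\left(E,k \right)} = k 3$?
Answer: $45227$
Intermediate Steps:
$A{\left(E,k \right)} = 3 k$
$45347 + A{\left(\left(1 - 6\right) \left(-3\right),-40 \right)} = 45347 + 3 \left(-40\right) = 45347 - 120 = 45227$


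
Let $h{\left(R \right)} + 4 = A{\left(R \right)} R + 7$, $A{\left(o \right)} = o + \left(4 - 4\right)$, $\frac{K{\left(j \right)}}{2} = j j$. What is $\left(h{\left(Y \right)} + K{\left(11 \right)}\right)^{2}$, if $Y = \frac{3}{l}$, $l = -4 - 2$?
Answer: $\frac{962361}{16} \approx 60148.0$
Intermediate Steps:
$K{\left(j \right)} = 2 j^{2}$ ($K{\left(j \right)} = 2 j j = 2 j^{2}$)
$l = -6$ ($l = -4 - 2 = -6$)
$A{\left(o \right)} = o$ ($A{\left(o \right)} = o + 0 = o$)
$Y = - \frac{1}{2}$ ($Y = \frac{3}{-6} = 3 \left(- \frac{1}{6}\right) = - \frac{1}{2} \approx -0.5$)
$h{\left(R \right)} = 3 + R^{2}$ ($h{\left(R \right)} = -4 + \left(R R + 7\right) = -4 + \left(R^{2} + 7\right) = -4 + \left(7 + R^{2}\right) = 3 + R^{2}$)
$\left(h{\left(Y \right)} + K{\left(11 \right)}\right)^{2} = \left(\left(3 + \left(- \frac{1}{2}\right)^{2}\right) + 2 \cdot 11^{2}\right)^{2} = \left(\left(3 + \frac{1}{4}\right) + 2 \cdot 121\right)^{2} = \left(\frac{13}{4} + 242\right)^{2} = \left(\frac{981}{4}\right)^{2} = \frac{962361}{16}$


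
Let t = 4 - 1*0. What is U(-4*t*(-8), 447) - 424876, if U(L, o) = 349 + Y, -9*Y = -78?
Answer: -1273555/3 ≈ -4.2452e+5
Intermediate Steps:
t = 4 (t = 4 + 0 = 4)
Y = 26/3 (Y = -⅑*(-78) = 26/3 ≈ 8.6667)
U(L, o) = 1073/3 (U(L, o) = 349 + 26/3 = 1073/3)
U(-4*t*(-8), 447) - 424876 = 1073/3 - 424876 = -1273555/3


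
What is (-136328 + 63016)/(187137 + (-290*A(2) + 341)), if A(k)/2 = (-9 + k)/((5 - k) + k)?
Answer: -36656/94145 ≈ -0.38936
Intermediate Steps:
A(k) = -18/5 + 2*k/5 (A(k) = 2*((-9 + k)/((5 - k) + k)) = 2*((-9 + k)/5) = 2*((-9 + k)*(1/5)) = 2*(-9/5 + k/5) = -18/5 + 2*k/5)
(-136328 + 63016)/(187137 + (-290*A(2) + 341)) = (-136328 + 63016)/(187137 + (-290*(-18/5 + (2/5)*2) + 341)) = -73312/(187137 + (-290*(-18/5 + 4/5) + 341)) = -73312/(187137 + (-290*(-14/5) + 341)) = -73312/(187137 + (812 + 341)) = -73312/(187137 + 1153) = -73312/188290 = -73312*1/188290 = -36656/94145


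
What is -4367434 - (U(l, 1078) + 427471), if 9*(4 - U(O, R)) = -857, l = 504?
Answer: -43155038/9 ≈ -4.7950e+6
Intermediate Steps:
U(O, R) = 893/9 (U(O, R) = 4 - ⅑*(-857) = 4 + 857/9 = 893/9)
-4367434 - (U(l, 1078) + 427471) = -4367434 - (893/9 + 427471) = -4367434 - 1*3848132/9 = -4367434 - 3848132/9 = -43155038/9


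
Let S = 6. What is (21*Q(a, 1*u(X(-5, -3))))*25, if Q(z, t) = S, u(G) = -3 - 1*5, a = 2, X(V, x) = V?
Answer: 3150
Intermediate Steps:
u(G) = -8 (u(G) = -3 - 5 = -8)
Q(z, t) = 6
(21*Q(a, 1*u(X(-5, -3))))*25 = (21*6)*25 = 126*25 = 3150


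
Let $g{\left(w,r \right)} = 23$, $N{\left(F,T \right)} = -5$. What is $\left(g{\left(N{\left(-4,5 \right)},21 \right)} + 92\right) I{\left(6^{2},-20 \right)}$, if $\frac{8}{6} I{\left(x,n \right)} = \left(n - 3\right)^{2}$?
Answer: $\frac{182505}{4} \approx 45626.0$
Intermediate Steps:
$I{\left(x,n \right)} = \frac{3 \left(-3 + n\right)^{2}}{4}$ ($I{\left(x,n \right)} = \frac{3 \left(n - 3\right)^{2}}{4} = \frac{3 \left(-3 + n\right)^{2}}{4}$)
$\left(g{\left(N{\left(-4,5 \right)},21 \right)} + 92\right) I{\left(6^{2},-20 \right)} = \left(23 + 92\right) \frac{3 \left(-3 - 20\right)^{2}}{4} = 115 \frac{3 \left(-23\right)^{2}}{4} = 115 \cdot \frac{3}{4} \cdot 529 = 115 \cdot \frac{1587}{4} = \frac{182505}{4}$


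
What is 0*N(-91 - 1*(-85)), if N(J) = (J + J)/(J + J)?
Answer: 0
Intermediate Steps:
N(J) = 1 (N(J) = (2*J)/((2*J)) = (2*J)*(1/(2*J)) = 1)
0*N(-91 - 1*(-85)) = 0*1 = 0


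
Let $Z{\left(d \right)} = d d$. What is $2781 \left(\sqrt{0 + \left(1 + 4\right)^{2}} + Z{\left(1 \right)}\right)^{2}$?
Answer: $100116$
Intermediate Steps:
$Z{\left(d \right)} = d^{2}$
$2781 \left(\sqrt{0 + \left(1 + 4\right)^{2}} + Z{\left(1 \right)}\right)^{2} = 2781 \left(\sqrt{0 + \left(1 + 4\right)^{2}} + 1^{2}\right)^{2} = 2781 \left(\sqrt{0 + 5^{2}} + 1\right)^{2} = 2781 \left(\sqrt{0 + 25} + 1\right)^{2} = 2781 \left(\sqrt{25} + 1\right)^{2} = 2781 \left(5 + 1\right)^{2} = 2781 \cdot 6^{2} = 2781 \cdot 36 = 100116$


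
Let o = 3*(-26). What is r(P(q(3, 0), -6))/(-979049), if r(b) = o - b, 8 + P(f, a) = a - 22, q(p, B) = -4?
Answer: 42/979049 ≈ 4.2899e-5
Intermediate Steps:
P(f, a) = -30 + a (P(f, a) = -8 + (a - 22) = -8 + (-22 + a) = -30 + a)
o = -78
r(b) = -78 - b
r(P(q(3, 0), -6))/(-979049) = (-78 - (-30 - 6))/(-979049) = (-78 - 1*(-36))*(-1/979049) = (-78 + 36)*(-1/979049) = -42*(-1/979049) = 42/979049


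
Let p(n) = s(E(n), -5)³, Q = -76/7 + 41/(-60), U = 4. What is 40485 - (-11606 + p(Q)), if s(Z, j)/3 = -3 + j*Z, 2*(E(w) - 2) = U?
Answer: 380600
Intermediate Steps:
E(w) = 4 (E(w) = 2 + (½)*4 = 2 + 2 = 4)
s(Z, j) = -9 + 3*Z*j (s(Z, j) = 3*(-3 + j*Z) = 3*(-3 + Z*j) = -9 + 3*Z*j)
Q = -4847/420 (Q = -76*⅐ + 41*(-1/60) = -76/7 - 41/60 = -4847/420 ≈ -11.540)
p(n) = -328509 (p(n) = (-9 + 3*4*(-5))³ = (-9 - 60)³ = (-69)³ = -328509)
40485 - (-11606 + p(Q)) = 40485 - (-11606 - 328509) = 40485 - 1*(-340115) = 40485 + 340115 = 380600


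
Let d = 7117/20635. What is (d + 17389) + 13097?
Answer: 629085727/20635 ≈ 30486.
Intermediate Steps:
d = 7117/20635 (d = 7117*(1/20635) = 7117/20635 ≈ 0.34490)
(d + 17389) + 13097 = (7117/20635 + 17389) + 13097 = 358829132/20635 + 13097 = 629085727/20635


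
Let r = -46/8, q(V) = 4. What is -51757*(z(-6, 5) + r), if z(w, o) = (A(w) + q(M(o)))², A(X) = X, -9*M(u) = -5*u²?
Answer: 362299/4 ≈ 90575.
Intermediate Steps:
M(u) = 5*u²/9 (M(u) = -(-5)*u²/9 = 5*u²/9)
z(w, o) = (4 + w)² (z(w, o) = (w + 4)² = (4 + w)²)
r = -23/4 (r = -46*⅛ = -23/4 ≈ -5.7500)
-51757*(z(-6, 5) + r) = -51757*((4 - 6)² - 23/4) = -51757*((-2)² - 23/4) = -51757*(4 - 23/4) = -51757*(-7/4) = 362299/4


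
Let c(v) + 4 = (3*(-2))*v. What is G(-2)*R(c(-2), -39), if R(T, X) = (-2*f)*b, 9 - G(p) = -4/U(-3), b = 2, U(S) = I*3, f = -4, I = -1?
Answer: 368/3 ≈ 122.67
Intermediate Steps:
U(S) = -3 (U(S) = -1*3 = -3)
G(p) = 23/3 (G(p) = 9 - (-4)/(-3) = 9 - (-4)*(-1)/3 = 9 - 1*4/3 = 9 - 4/3 = 23/3)
c(v) = -4 - 6*v (c(v) = -4 + (3*(-2))*v = -4 - 6*v)
R(T, X) = 16 (R(T, X) = -2*(-4)*2 = 8*2 = 16)
G(-2)*R(c(-2), -39) = (23/3)*16 = 368/3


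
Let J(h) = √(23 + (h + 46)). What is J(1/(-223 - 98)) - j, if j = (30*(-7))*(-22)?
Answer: -4620 + 14*√36273/321 ≈ -4611.7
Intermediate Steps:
J(h) = √(69 + h) (J(h) = √(23 + (46 + h)) = √(69 + h))
j = 4620 (j = -210*(-22) = 4620)
J(1/(-223 - 98)) - j = √(69 + 1/(-223 - 98)) - 1*4620 = √(69 + 1/(-321)) - 4620 = √(69 - 1/321) - 4620 = √(22148/321) - 4620 = 14*√36273/321 - 4620 = -4620 + 14*√36273/321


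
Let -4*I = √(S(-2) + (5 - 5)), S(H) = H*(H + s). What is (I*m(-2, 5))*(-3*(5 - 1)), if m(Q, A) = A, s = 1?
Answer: 15*√2 ≈ 21.213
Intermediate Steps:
S(H) = H*(1 + H) (S(H) = H*(H + 1) = H*(1 + H))
I = -√2/4 (I = -√(-2*(1 - 2) + (5 - 5))/4 = -√(-2*(-1) + 0)/4 = -√(2 + 0)/4 = -√2/4 ≈ -0.35355)
(I*m(-2, 5))*(-3*(5 - 1)) = (-√2/4*5)*(-3*(5 - 1)) = (-5*√2/4)*(-3*4) = -5*√2/4*(-12) = 15*√2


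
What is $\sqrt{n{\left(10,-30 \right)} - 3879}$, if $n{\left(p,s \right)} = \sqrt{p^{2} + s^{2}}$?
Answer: $\sqrt{-3879 + 10 \sqrt{10}} \approx 62.027 i$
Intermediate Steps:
$\sqrt{n{\left(10,-30 \right)} - 3879} = \sqrt{\sqrt{10^{2} + \left(-30\right)^{2}} - 3879} = \sqrt{\sqrt{100 + 900} - 3879} = \sqrt{\sqrt{1000} - 3879} = \sqrt{10 \sqrt{10} - 3879} = \sqrt{-3879 + 10 \sqrt{10}}$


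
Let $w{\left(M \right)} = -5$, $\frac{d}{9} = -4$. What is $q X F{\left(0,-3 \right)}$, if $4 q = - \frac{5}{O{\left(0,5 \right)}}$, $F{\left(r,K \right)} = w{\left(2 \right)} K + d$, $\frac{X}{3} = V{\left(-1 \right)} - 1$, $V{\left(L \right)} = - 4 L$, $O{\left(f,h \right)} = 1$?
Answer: $\frac{945}{4} \approx 236.25$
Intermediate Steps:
$d = -36$ ($d = 9 \left(-4\right) = -36$)
$X = 9$ ($X = 3 \left(\left(-4\right) \left(-1\right) - 1\right) = 3 \left(4 - 1\right) = 3 \cdot 3 = 9$)
$F{\left(r,K \right)} = -36 - 5 K$ ($F{\left(r,K \right)} = - 5 K - 36 = -36 - 5 K$)
$q = - \frac{5}{4}$ ($q = \frac{\left(-5\right) 1^{-1}}{4} = \frac{\left(-5\right) 1}{4} = \frac{1}{4} \left(-5\right) = - \frac{5}{4} \approx -1.25$)
$q X F{\left(0,-3 \right)} = \left(- \frac{5}{4}\right) 9 \left(-36 - -15\right) = - \frac{45 \left(-36 + 15\right)}{4} = \left(- \frac{45}{4}\right) \left(-21\right) = \frac{945}{4}$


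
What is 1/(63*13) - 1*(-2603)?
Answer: 2131858/819 ≈ 2603.0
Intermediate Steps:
1/(63*13) - 1*(-2603) = 1/819 + 2603 = 2131858/819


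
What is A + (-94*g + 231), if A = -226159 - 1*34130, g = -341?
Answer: -228004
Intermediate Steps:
A = -260289 (A = -226159 - 34130 = -260289)
A + (-94*g + 231) = -260289 + (-94*(-341) + 231) = -260289 + (32054 + 231) = -260289 + 32285 = -228004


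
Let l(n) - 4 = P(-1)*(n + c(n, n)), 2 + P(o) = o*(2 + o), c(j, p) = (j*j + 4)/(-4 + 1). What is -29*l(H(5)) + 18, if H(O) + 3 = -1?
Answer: -1026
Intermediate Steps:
H(O) = -4 (H(O) = -3 - 1 = -4)
c(j, p) = -4/3 - j²/3 (c(j, p) = (j² + 4)/(-3) = (4 + j²)*(-⅓) = -4/3 - j²/3)
P(o) = -2 + o*(2 + o)
l(n) = 8 + n² - 3*n (l(n) = 4 + (-2 + (-1)² + 2*(-1))*(n + (-4/3 - n²/3)) = 4 + (-2 + 1 - 2)*(-4/3 + n - n²/3) = 4 - 3*(-4/3 + n - n²/3) = 4 + (4 + n² - 3*n) = 8 + n² - 3*n)
-29*l(H(5)) + 18 = -29*(8 + (-4)² - 3*(-4)) + 18 = -29*(8 + 16 + 12) + 18 = -29*36 + 18 = -1044 + 18 = -1026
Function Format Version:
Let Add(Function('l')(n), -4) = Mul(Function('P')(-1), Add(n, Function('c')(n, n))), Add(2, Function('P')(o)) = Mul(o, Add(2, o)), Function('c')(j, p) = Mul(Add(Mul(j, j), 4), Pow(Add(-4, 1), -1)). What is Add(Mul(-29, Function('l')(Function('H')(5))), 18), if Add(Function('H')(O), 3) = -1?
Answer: -1026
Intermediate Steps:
Function('H')(O) = -4 (Function('H')(O) = Add(-3, -1) = -4)
Function('c')(j, p) = Add(Rational(-4, 3), Mul(Rational(-1, 3), Pow(j, 2))) (Function('c')(j, p) = Mul(Add(Pow(j, 2), 4), Pow(-3, -1)) = Mul(Add(4, Pow(j, 2)), Rational(-1, 3)) = Add(Rational(-4, 3), Mul(Rational(-1, 3), Pow(j, 2))))
Function('P')(o) = Add(-2, Mul(o, Add(2, o)))
Function('l')(n) = Add(8, Pow(n, 2), Mul(-3, n)) (Function('l')(n) = Add(4, Mul(Add(-2, Pow(-1, 2), Mul(2, -1)), Add(n, Add(Rational(-4, 3), Mul(Rational(-1, 3), Pow(n, 2)))))) = Add(4, Mul(Add(-2, 1, -2), Add(Rational(-4, 3), n, Mul(Rational(-1, 3), Pow(n, 2))))) = Add(4, Mul(-3, Add(Rational(-4, 3), n, Mul(Rational(-1, 3), Pow(n, 2))))) = Add(4, Add(4, Pow(n, 2), Mul(-3, n))) = Add(8, Pow(n, 2), Mul(-3, n)))
Add(Mul(-29, Function('l')(Function('H')(5))), 18) = Add(Mul(-29, Add(8, Pow(-4, 2), Mul(-3, -4))), 18) = Add(Mul(-29, Add(8, 16, 12)), 18) = Add(Mul(-29, 36), 18) = Add(-1044, 18) = -1026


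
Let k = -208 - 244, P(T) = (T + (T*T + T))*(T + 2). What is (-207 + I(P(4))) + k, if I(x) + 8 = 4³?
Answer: -603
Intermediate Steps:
P(T) = (2 + T)*(T² + 2*T) (P(T) = (T + (T² + T))*(2 + T) = (T + (T + T²))*(2 + T) = (T² + 2*T)*(2 + T) = (2 + T)*(T² + 2*T))
k = -452
I(x) = 56 (I(x) = -8 + 4³ = -8 + 64 = 56)
(-207 + I(P(4))) + k = (-207 + 56) - 452 = -151 - 452 = -603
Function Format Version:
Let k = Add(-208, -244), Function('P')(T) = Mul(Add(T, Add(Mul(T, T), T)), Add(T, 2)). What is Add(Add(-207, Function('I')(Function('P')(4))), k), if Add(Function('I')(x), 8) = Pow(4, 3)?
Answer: -603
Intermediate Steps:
Function('P')(T) = Mul(Add(2, T), Add(Pow(T, 2), Mul(2, T))) (Function('P')(T) = Mul(Add(T, Add(Pow(T, 2), T)), Add(2, T)) = Mul(Add(T, Add(T, Pow(T, 2))), Add(2, T)) = Mul(Add(Pow(T, 2), Mul(2, T)), Add(2, T)) = Mul(Add(2, T), Add(Pow(T, 2), Mul(2, T))))
k = -452
Function('I')(x) = 56 (Function('I')(x) = Add(-8, Pow(4, 3)) = Add(-8, 64) = 56)
Add(Add(-207, Function('I')(Function('P')(4))), k) = Add(Add(-207, 56), -452) = Add(-151, -452) = -603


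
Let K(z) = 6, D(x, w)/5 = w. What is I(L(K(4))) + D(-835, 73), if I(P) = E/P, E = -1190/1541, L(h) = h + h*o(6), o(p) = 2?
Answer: 5061590/13869 ≈ 364.96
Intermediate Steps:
D(x, w) = 5*w
L(h) = 3*h (L(h) = h + h*2 = h + 2*h = 3*h)
E = -1190/1541 (E = -1190*1/1541 = -1190/1541 ≈ -0.77223)
I(P) = -1190/(1541*P)
I(L(K(4))) + D(-835, 73) = -1190/(1541*(3*6)) + 5*73 = -1190/1541/18 + 365 = -1190/1541*1/18 + 365 = -595/13869 + 365 = 5061590/13869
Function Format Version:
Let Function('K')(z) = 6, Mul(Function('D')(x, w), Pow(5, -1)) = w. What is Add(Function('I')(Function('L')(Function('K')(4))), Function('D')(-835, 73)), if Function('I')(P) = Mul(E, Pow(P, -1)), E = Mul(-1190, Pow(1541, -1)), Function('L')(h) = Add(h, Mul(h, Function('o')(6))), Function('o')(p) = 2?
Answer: Rational(5061590, 13869) ≈ 364.96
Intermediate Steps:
Function('D')(x, w) = Mul(5, w)
Function('L')(h) = Mul(3, h) (Function('L')(h) = Add(h, Mul(h, 2)) = Add(h, Mul(2, h)) = Mul(3, h))
E = Rational(-1190, 1541) (E = Mul(-1190, Rational(1, 1541)) = Rational(-1190, 1541) ≈ -0.77223)
Function('I')(P) = Mul(Rational(-1190, 1541), Pow(P, -1))
Add(Function('I')(Function('L')(Function('K')(4))), Function('D')(-835, 73)) = Add(Mul(Rational(-1190, 1541), Pow(Mul(3, 6), -1)), Mul(5, 73)) = Add(Mul(Rational(-1190, 1541), Pow(18, -1)), 365) = Add(Mul(Rational(-1190, 1541), Rational(1, 18)), 365) = Add(Rational(-595, 13869), 365) = Rational(5061590, 13869)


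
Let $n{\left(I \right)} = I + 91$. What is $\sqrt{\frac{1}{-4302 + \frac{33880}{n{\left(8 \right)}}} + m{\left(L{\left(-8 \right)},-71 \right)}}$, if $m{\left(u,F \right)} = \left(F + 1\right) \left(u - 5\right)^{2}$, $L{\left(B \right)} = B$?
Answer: $\frac{i \sqrt{15024893451262}}{35638} \approx 108.77 i$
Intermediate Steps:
$n{\left(I \right)} = 91 + I$
$m{\left(u,F \right)} = \left(-5 + u\right)^{2} \left(1 + F\right)$ ($m{\left(u,F \right)} = \left(1 + F\right) \left(-5 + u\right)^{2} = \left(-5 + u\right)^{2} \left(1 + F\right)$)
$\sqrt{\frac{1}{-4302 + \frac{33880}{n{\left(8 \right)}}} + m{\left(L{\left(-8 \right)},-71 \right)}} = \sqrt{\frac{1}{-4302 + \frac{33880}{91 + 8}} + \left(-5 - 8\right)^{2} \left(1 - 71\right)} = \sqrt{\frac{1}{-4302 + \frac{33880}{99}} + \left(-13\right)^{2} \left(-70\right)} = \sqrt{\frac{1}{-4302 + 33880 \cdot \frac{1}{99}} + 169 \left(-70\right)} = \sqrt{\frac{1}{-4302 + \frac{3080}{9}} - 11830} = \sqrt{\frac{1}{- \frac{35638}{9}} - 11830} = \sqrt{- \frac{9}{35638} - 11830} = \sqrt{- \frac{421597549}{35638}} = \frac{i \sqrt{15024893451262}}{35638}$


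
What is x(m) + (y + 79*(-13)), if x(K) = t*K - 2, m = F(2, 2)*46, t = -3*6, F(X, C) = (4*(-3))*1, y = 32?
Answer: 8939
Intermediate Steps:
F(X, C) = -12 (F(X, C) = -12*1 = -12)
t = -18
m = -552 (m = -12*46 = -552)
x(K) = -2 - 18*K (x(K) = -18*K - 2 = -2 - 18*K)
x(m) + (y + 79*(-13)) = (-2 - 18*(-552)) + (32 + 79*(-13)) = (-2 + 9936) + (32 - 1027) = 9934 - 995 = 8939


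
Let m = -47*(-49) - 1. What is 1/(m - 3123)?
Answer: -1/821 ≈ -0.0012180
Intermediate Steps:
m = 2302 (m = 2303 - 1 = 2302)
1/(m - 3123) = 1/(2302 - 3123) = 1/(-821) = -1/821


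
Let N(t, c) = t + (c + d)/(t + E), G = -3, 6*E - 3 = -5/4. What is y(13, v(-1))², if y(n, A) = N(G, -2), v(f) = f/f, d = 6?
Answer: 84681/4225 ≈ 20.043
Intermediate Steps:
E = 7/24 (E = ½ + (-5/4)/6 = ½ + (-5*¼)/6 = ½ + (⅙)*(-5/4) = ½ - 5/24 = 7/24 ≈ 0.29167)
N(t, c) = t + (6 + c)/(7/24 + t) (N(t, c) = t + (c + 6)/(t + 7/24) = t + (6 + c)/(7/24 + t))
v(f) = 1
y(n, A) = -291/65 (y(n, A) = (144 + 7*(-3) + 24*(-2) + 24*(-3)²)/(7 + 24*(-3)) = (144 - 21 - 48 + 24*9)/(7 - 72) = (144 - 21 - 48 + 216)/(-65) = -1/65*291 = -291/65)
y(13, v(-1))² = (-291/65)² = 84681/4225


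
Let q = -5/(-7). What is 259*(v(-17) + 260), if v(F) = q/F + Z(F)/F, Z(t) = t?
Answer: 1148998/17 ≈ 67588.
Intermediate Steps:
q = 5/7 (q = -5*(-1/7) = 5/7 ≈ 0.71429)
v(F) = 1 + 5/(7*F) (v(F) = 5/(7*F) + F/F = 5/(7*F) + 1 = 1 + 5/(7*F))
259*(v(-17) + 260) = 259*((5/7 - 17)/(-17) + 260) = 259*(-1/17*(-114/7) + 260) = 259*(114/119 + 260) = 259*(31054/119) = 1148998/17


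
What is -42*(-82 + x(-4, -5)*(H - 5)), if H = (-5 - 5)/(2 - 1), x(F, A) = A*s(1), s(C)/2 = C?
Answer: -2856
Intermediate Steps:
s(C) = 2*C
x(F, A) = 2*A (x(F, A) = A*(2*1) = A*2 = 2*A)
H = -10 (H = -10/1 = -10*1 = -10)
-42*(-82 + x(-4, -5)*(H - 5)) = -42*(-82 + (2*(-5))*(-10 - 5)) = -42*(-82 - 10*(-15)) = -42*(-82 + 150) = -42*68 = -2856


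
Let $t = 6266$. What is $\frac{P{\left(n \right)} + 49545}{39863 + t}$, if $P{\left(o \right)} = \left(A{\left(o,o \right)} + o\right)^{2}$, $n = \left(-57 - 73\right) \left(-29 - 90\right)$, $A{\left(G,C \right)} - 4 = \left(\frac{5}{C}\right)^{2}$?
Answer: $\frac{21947056202776142072545}{4227224153204909584} \approx 5191.8$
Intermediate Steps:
$A{\left(G,C \right)} = 4 + \frac{25}{C^{2}}$ ($A{\left(G,C \right)} = 4 + \left(\frac{5}{C}\right)^{2} = 4 + \frac{25}{C^{2}}$)
$n = 15470$ ($n = \left(-130\right) \left(-119\right) = 15470$)
$P{\left(o \right)} = \left(4 + o + \frac{25}{o^{2}}\right)^{2}$ ($P{\left(o \right)} = \left(\left(4 + \frac{25}{o^{2}}\right) + o\right)^{2} = \left(4 + o + \frac{25}{o^{2}}\right)^{2}$)
$\frac{P{\left(n \right)} + 49545}{39863 + t} = \frac{\frac{\left(25 + 15470^{3} + 4 \cdot 15470^{2}\right)^{2}}{57274493176810000} + 49545}{39863 + 6266} = \frac{\frac{\left(25 + 3702294323000 + 4 \cdot 239320900\right)^{2}}{57274493176810000} + 49545}{46129} = \left(\frac{\left(25 + 3702294323000 + 957283600\right)^{2}}{57274493176810000} + 49545\right) \frac{1}{46129} = \left(\frac{3703251606625^{2}}{57274493176810000} + 49545\right) \frac{1}{46129} = \left(\frac{1}{57274493176810000} \cdot 13714072461970643743890625 + 49545\right) \frac{1}{46129} = \left(\frac{21942515939153029990225}{91639189082896} + 49545\right) \frac{1}{46129} = \frac{21947056202776142072545}{91639189082896} \cdot \frac{1}{46129} = \frac{21947056202776142072545}{4227224153204909584}$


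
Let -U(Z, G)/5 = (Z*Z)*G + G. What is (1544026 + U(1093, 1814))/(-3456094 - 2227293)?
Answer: 10833931474/5683387 ≈ 1906.2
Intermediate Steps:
U(Z, G) = -5*G - 5*G*Z² (U(Z, G) = -5*((Z*Z)*G + G) = -5*(Z²*G + G) = -5*(G*Z² + G) = -5*(G + G*Z²) = -5*G - 5*G*Z²)
(1544026 + U(1093, 1814))/(-3456094 - 2227293) = (1544026 - 5*1814*(1 + 1093²))/(-3456094 - 2227293) = (1544026 - 5*1814*(1 + 1194649))/(-5683387) = (1544026 - 5*1814*1194650)*(-1/5683387) = (1544026 - 10835475500)*(-1/5683387) = -10833931474*(-1/5683387) = 10833931474/5683387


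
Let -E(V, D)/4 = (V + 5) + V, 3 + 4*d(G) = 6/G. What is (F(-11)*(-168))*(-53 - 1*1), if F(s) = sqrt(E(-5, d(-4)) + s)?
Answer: 27216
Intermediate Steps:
d(G) = -3/4 + 3/(2*G) (d(G) = -3/4 + (6/G)/4 = -3/4 + 3/(2*G))
E(V, D) = -20 - 8*V (E(V, D) = -4*((V + 5) + V) = -4*((5 + V) + V) = -4*(5 + 2*V) = -20 - 8*V)
F(s) = sqrt(20 + s) (F(s) = sqrt((-20 - 8*(-5)) + s) = sqrt((-20 + 40) + s) = sqrt(20 + s))
(F(-11)*(-168))*(-53 - 1*1) = (sqrt(20 - 11)*(-168))*(-53 - 1*1) = (sqrt(9)*(-168))*(-53 - 1) = (3*(-168))*(-54) = -504*(-54) = 27216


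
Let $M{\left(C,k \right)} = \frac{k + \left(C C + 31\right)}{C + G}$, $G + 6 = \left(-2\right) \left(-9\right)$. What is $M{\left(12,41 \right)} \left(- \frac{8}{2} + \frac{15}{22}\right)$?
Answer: $- \frac{657}{22} \approx -29.864$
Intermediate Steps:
$G = 12$ ($G = -6 - -18 = -6 + 18 = 12$)
$M{\left(C,k \right)} = \frac{31 + k + C^{2}}{12 + C}$ ($M{\left(C,k \right)} = \frac{k + \left(C C + 31\right)}{C + 12} = \frac{k + \left(C^{2} + 31\right)}{12 + C} = \frac{k + \left(31 + C^{2}\right)}{12 + C} = \frac{31 + k + C^{2}}{12 + C}$)
$M{\left(12,41 \right)} \left(- \frac{8}{2} + \frac{15}{22}\right) = \frac{31 + 41 + 12^{2}}{12 + 12} \left(- \frac{8}{2} + \frac{15}{22}\right) = \frac{31 + 41 + 144}{24} \left(\left(-8\right) \frac{1}{2} + 15 \cdot \frac{1}{22}\right) = \frac{1}{24} \cdot 216 \left(-4 + \frac{15}{22}\right) = 9 \left(- \frac{73}{22}\right) = - \frac{657}{22}$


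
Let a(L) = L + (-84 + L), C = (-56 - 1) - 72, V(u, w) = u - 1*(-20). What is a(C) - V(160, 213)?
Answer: -522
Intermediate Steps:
V(u, w) = 20 + u (V(u, w) = u + 20 = 20 + u)
C = -129 (C = -57 - 72 = -129)
a(L) = -84 + 2*L
a(C) - V(160, 213) = (-84 + 2*(-129)) - (20 + 160) = (-84 - 258) - 1*180 = -342 - 180 = -522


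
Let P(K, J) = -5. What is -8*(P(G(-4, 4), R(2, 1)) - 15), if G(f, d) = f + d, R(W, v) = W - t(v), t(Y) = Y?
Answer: 160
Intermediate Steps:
R(W, v) = W - v
G(f, d) = d + f
-8*(P(G(-4, 4), R(2, 1)) - 15) = -8*(-5 - 15) = -8*(-20) = 160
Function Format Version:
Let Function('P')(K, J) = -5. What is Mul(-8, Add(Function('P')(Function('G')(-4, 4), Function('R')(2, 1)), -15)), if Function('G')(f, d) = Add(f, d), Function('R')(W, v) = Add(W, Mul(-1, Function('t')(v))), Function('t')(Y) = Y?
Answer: 160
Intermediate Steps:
Function('R')(W, v) = Add(W, Mul(-1, v))
Function('G')(f, d) = Add(d, f)
Mul(-8, Add(Function('P')(Function('G')(-4, 4), Function('R')(2, 1)), -15)) = Mul(-8, Add(-5, -15)) = Mul(-8, -20) = 160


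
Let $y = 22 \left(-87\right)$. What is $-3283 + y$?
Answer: $-5197$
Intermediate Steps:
$y = -1914$
$-3283 + y = -3283 - 1914 = -5197$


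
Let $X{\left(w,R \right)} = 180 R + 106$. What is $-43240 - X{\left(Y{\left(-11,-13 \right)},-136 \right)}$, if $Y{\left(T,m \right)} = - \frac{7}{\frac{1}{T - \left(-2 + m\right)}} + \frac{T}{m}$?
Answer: $-18866$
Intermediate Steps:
$Y{\left(T,m \right)} = -14 - 7 T + 7 m + \frac{T}{m}$ ($Y{\left(T,m \right)} = - \frac{7}{\frac{1}{2 + T - m}} + \frac{T}{m} = - 7 \left(2 + T - m\right) + \frac{T}{m} = \left(-14 - 7 T + 7 m\right) + \frac{T}{m} = -14 - 7 T + 7 m + \frac{T}{m}$)
$X{\left(w,R \right)} = 106 + 180 R$
$-43240 - X{\left(Y{\left(-11,-13 \right)},-136 \right)} = -43240 - \left(106 + 180 \left(-136\right)\right) = -43240 - \left(106 - 24480\right) = -43240 - -24374 = -43240 + 24374 = -18866$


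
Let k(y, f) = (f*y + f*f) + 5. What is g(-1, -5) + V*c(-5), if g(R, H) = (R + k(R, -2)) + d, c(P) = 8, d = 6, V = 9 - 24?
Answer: -104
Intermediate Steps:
V = -15
k(y, f) = 5 + f**2 + f*y (k(y, f) = (f*y + f**2) + 5 = (f**2 + f*y) + 5 = 5 + f**2 + f*y)
g(R, H) = 15 - R (g(R, H) = (R + (5 + (-2)**2 - 2*R)) + 6 = (R + (5 + 4 - 2*R)) + 6 = (R + (9 - 2*R)) + 6 = (9 - R) + 6 = 15 - R)
g(-1, -5) + V*c(-5) = (15 - 1*(-1)) - 15*8 = (15 + 1) - 120 = 16 - 120 = -104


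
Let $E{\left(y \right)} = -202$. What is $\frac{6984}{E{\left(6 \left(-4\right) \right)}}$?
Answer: $- \frac{3492}{101} \approx -34.574$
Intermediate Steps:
$\frac{6984}{E{\left(6 \left(-4\right) \right)}} = \frac{6984}{-202} = 6984 \left(- \frac{1}{202}\right) = - \frac{3492}{101}$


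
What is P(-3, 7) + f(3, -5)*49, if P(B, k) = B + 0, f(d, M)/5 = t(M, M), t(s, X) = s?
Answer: -1228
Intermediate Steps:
f(d, M) = 5*M
P(B, k) = B
P(-3, 7) + f(3, -5)*49 = -3 + (5*(-5))*49 = -3 - 25*49 = -3 - 1225 = -1228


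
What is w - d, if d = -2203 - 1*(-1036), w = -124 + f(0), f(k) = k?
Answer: 1043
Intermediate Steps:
w = -124 (w = -124 + 0 = -124)
d = -1167 (d = -2203 + 1036 = -1167)
w - d = -124 - 1*(-1167) = -124 + 1167 = 1043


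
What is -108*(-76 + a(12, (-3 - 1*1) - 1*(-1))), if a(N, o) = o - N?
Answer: 9828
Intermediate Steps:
-108*(-76 + a(12, (-3 - 1*1) - 1*(-1))) = -108*(-76 + (((-3 - 1*1) - 1*(-1)) - 1*12)) = -108*(-76 + (((-3 - 1) + 1) - 12)) = -108*(-76 + ((-4 + 1) - 12)) = -108*(-76 + (-3 - 12)) = -108*(-76 - 15) = -108*(-91) = 9828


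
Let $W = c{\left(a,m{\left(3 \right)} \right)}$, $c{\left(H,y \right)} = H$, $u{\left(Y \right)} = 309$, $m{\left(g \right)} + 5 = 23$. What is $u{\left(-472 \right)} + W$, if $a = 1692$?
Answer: $2001$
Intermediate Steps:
$m{\left(g \right)} = 18$ ($m{\left(g \right)} = -5 + 23 = 18$)
$W = 1692$
$u{\left(-472 \right)} + W = 309 + 1692 = 2001$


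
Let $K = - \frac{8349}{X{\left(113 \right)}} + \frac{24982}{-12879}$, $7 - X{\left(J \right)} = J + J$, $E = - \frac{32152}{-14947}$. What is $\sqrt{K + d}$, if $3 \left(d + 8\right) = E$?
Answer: $\frac{\sqrt{70459468434945220917}}{1561408461} \approx 5.3759$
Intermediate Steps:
$E = \frac{32152}{14947}$ ($E = \left(-32152\right) \left(- \frac{1}{14947}\right) = \frac{32152}{14947} \approx 2.1511$)
$X{\left(J \right)} = 7 - 2 J$ ($X{\left(J \right)} = 7 - \left(J + J\right) = 7 - 2 J$)
$d = - \frac{326576}{44841}$ ($d = -8 + \frac{1}{3} \cdot \frac{32152}{14947} = -8 + \frac{32152}{44841} = - \frac{326576}{44841} \approx -7.283$)
$K = \frac{34018571}{940167}$ ($K = - \frac{8349}{7 - 226} + \frac{24982}{-12879} = - \frac{8349}{7 - 226} + 24982 \left(- \frac{1}{12879}\right) = - \frac{8349}{-219} - \frac{24982}{12879} = \left(-8349\right) \left(- \frac{1}{219}\right) - \frac{24982}{12879} = \frac{2783}{73} - \frac{24982}{12879} = \frac{34018571}{940167} \approx 36.184$)
$\sqrt{K + d} = \sqrt{\frac{34018571}{940167} - \frac{326576}{44841}} = \sqrt{\frac{406130254673}{14052676149}} = \frac{\sqrt{70459468434945220917}}{1561408461}$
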